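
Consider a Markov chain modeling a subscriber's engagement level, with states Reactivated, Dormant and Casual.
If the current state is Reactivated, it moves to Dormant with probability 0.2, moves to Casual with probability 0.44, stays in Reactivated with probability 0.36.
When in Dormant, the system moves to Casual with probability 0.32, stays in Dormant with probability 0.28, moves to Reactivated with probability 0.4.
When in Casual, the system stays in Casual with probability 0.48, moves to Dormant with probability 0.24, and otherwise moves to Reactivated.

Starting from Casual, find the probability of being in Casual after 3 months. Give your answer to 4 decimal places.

0.4286

Propagate the distribution vector 3 months from Casual.
After 0 months: (0.0000, 0.0000, 1.0000)
After 1 month: (0.2800, 0.2400, 0.4800)
After 2 months: (0.3312, 0.2384, 0.4304)
After 3 months: (0.3351, 0.2363, 0.4286)
P(in Casual after 3 months) = 0.4286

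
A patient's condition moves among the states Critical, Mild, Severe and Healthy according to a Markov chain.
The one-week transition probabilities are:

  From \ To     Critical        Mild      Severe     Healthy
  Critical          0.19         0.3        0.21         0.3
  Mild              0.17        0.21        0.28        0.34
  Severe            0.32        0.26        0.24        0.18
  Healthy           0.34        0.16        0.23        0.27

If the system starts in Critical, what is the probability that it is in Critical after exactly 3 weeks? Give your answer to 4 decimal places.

Propagate the distribution vector 3 weeks from Critical.
After 0 weeks: (1.0000, 0.0000, 0.0000, 0.0000)
After 1 week: (0.1900, 0.3000, 0.2100, 0.3000)
After 2 weeks: (0.2563, 0.2226, 0.2433, 0.2778)
After 3 weeks: (0.2588, 0.2313, 0.2384, 0.2714)
P(in Critical after 3 weeks) = 0.2588

0.2588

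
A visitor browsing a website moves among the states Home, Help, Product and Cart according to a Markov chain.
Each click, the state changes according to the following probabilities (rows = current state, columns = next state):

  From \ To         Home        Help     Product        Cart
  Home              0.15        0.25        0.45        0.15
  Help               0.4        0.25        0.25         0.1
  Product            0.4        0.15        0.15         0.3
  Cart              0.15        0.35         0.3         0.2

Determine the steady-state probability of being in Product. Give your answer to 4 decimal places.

Let the stationary distribution be π with π = πP and π_1 + π_2 + π_3 + π_4 = 1.
π_1 = 0.15·π_1 + 0.4·π_2 + 0.4·π_3 + 0.15·π_4
π_2 = 0.25·π_1 + 0.25·π_2 + 0.15·π_3 + 0.35·π_4
π_3 = 0.45·π_1 + 0.25·π_2 + 0.15·π_3 + 0.3·π_4
Solving with the normalization constraint gives π = (0.2819, 0.2403, 0.2872, 0.1906).
So the stationary probability of Product is 0.2872.

0.2872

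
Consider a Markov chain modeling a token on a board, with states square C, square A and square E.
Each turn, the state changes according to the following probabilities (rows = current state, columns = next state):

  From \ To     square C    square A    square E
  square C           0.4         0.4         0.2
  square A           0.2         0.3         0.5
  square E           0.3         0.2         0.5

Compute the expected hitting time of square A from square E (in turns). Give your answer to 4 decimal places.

3.7500

Let t(s) be the expected number of turns to first reach square A from state s, with t(square A) = 0. Conditioning on the first turn:
t(square C) = 1 + 0.4·t(square C) + 0.2·t(square E)
t(square E) = 1 + 0.3·t(square C) + 0.5·t(square E)
Solving: t(square C) = 2.9167, t(square E) = 3.7500.
Expected turns from square E to square A: 3.7500.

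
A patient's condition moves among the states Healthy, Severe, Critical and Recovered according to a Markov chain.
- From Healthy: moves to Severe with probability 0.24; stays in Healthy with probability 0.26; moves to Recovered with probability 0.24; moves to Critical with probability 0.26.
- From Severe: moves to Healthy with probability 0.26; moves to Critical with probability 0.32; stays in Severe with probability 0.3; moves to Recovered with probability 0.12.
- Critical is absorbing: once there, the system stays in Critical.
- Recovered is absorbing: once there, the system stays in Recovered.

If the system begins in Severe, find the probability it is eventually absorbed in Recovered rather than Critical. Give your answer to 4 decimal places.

0.3319

Let h(s) be the probability of absorption at Recovered starting from transient state s. Then h(Recovered) = 1 and h(Critical) = 0. By first-step analysis:
h(Healthy) = 0.26·h(Healthy) + 0.24·h(Severe) + 0.26·0 + 0.24·1
h(Severe) = 0.26·h(Healthy) + 0.3·h(Severe) + 0.32·0 + 0.12·1
Solving: h(Healthy) = 0.4320, h(Severe) = 0.3319.
Starting from Severe, the probability is 0.3319.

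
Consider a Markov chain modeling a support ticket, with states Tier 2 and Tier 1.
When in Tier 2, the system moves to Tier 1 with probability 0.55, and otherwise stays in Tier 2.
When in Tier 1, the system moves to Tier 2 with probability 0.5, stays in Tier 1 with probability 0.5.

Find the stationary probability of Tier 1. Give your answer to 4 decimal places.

0.5238

Let the stationary distribution be π with π = πP and π_1 + π_2 = 1.
π_1 = 0.45·π_1 + 0.5·π_2
Solving with the normalization constraint gives π = (0.4762, 0.5238).
So the stationary probability of Tier 1 is 0.5238.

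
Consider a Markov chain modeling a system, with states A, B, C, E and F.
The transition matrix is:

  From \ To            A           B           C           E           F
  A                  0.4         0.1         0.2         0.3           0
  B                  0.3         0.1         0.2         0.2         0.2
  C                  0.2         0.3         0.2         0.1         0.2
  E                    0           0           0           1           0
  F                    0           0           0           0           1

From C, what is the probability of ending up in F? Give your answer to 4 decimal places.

0.4522

Let h(s) be the probability of absorption at F starting from transient state s. Then h(F) = 1 and h(E) = 0. By first-step analysis:
h(A) = 0.4·h(A) + 0.1·h(B) + 0.2·h(C) + 0.3·0
h(B) = 0.3·h(A) + 0.1·h(B) + 0.2·h(C) + 0.2·0 + 0.2·1
h(C) = 0.2·h(A) + 0.3·h(B) + 0.2·h(C) + 0.1·0 + 0.2·1
Solving: h(A) = 0.2166, h(B) = 0.3949, h(C) = 0.4522.
Starting from C, the probability is 0.4522.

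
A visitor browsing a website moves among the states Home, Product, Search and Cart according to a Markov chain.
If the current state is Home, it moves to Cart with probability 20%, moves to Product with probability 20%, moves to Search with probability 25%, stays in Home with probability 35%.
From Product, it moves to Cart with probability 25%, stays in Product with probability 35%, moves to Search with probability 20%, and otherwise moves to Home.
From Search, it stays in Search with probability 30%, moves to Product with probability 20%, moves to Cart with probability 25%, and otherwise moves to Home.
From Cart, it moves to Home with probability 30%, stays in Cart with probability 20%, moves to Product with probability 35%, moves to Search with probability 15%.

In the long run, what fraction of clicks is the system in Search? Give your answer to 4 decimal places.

0.2250

Let the stationary distribution be π with π = πP and π_1 + π_2 + π_3 + π_4 = 1.
π_1 = 0.35·π_1 + 0.2·π_2 + 0.25·π_3 + 0.3·π_4
π_2 = 0.2·π_1 + 0.35·π_2 + 0.2·π_3 + 0.35·π_4
π_3 = 0.25·π_1 + 0.2·π_2 + 0.3·π_3 + 0.15·π_4
Solving with the normalization constraint gives π = (0.2750, 0.2750, 0.2250, 0.2250).
So the stationary probability of Search is 0.2250.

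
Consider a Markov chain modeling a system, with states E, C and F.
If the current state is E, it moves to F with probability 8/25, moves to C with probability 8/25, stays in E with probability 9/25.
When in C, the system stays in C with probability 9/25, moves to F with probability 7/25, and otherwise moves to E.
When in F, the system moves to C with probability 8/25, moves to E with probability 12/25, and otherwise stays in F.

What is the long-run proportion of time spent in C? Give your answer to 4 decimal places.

Let the stationary distribution be π with π = πP and π_1 + π_2 + π_3 = 1.
π_1 = 0.36·π_1 + 0.36·π_2 + 0.48·π_3
π_2 = 0.32·π_1 + 0.36·π_2 + 0.32·π_3
Solving with the normalization constraint gives π = (0.3929, 0.3333, 0.2738).
So the stationary probability of C is 0.3333.

0.3333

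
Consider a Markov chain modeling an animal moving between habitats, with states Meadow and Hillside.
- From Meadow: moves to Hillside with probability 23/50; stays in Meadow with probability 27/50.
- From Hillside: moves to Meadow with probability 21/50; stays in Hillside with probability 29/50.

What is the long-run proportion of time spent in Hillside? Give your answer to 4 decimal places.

0.5227

Let the stationary distribution be π with π = πP and π_1 + π_2 = 1.
π_1 = 0.54·π_1 + 0.42·π_2
Solving with the normalization constraint gives π = (0.4773, 0.5227).
So the stationary probability of Hillside is 0.5227.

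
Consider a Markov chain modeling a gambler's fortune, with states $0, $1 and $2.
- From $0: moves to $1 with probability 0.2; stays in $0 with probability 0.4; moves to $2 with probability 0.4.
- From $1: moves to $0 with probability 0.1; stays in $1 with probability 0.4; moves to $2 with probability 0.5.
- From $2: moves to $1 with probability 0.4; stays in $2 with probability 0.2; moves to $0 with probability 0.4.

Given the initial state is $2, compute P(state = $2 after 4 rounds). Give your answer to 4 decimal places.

0.3640

Propagate the distribution vector 4 rounds from $2.
After 0 rounds: (0.0000, 0.0000, 1.0000)
After 1 round: (0.4000, 0.4000, 0.2000)
After 2 rounds: (0.2800, 0.3200, 0.4000)
After 3 rounds: (0.3040, 0.3440, 0.3520)
After 4 rounds: (0.2968, 0.3392, 0.3640)
P(in $2 after 4 rounds) = 0.3640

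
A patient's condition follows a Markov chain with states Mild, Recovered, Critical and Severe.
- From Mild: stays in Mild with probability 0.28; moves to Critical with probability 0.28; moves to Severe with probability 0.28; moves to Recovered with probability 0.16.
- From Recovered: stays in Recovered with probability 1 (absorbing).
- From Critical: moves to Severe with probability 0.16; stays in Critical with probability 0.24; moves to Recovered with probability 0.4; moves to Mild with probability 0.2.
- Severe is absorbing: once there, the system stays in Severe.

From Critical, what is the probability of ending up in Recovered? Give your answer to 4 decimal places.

0.6515

Let h(s) be the probability of absorption at Recovered starting from transient state s. Then h(Recovered) = 1 and h(Severe) = 0. By first-step analysis:
h(Mild) = 0.28·h(Mild) + 0.16·1 + 0.28·h(Critical) + 0.28·0
h(Critical) = 0.2·h(Mild) + 0.4·1 + 0.24·h(Critical) + 0.16·0
Solving: h(Mild) = 0.4756, h(Critical) = 0.6515.
Starting from Critical, the probability is 0.6515.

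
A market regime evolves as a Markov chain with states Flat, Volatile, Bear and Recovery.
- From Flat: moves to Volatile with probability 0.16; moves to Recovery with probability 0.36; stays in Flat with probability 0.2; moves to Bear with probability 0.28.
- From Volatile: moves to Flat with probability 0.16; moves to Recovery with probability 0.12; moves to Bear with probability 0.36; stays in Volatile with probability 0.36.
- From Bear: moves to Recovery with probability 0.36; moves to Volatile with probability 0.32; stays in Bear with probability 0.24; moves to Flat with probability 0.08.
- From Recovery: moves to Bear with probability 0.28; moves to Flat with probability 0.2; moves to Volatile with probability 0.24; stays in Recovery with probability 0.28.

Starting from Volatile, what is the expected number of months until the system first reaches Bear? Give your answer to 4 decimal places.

Let t(s) be the expected number of months to first reach Bear from state s, with t(Bear) = 0. Conditioning on the first month:
t(Flat) = 1 + 0.2·t(Flat) + 0.16·t(Volatile) + 0.36·t(Recovery)
t(Volatile) = 1 + 0.16·t(Flat) + 0.36·t(Volatile) + 0.12·t(Recovery)
t(Recovery) = 1 + 0.2·t(Flat) + 0.24·t(Volatile) + 0.28·t(Recovery)
Solving: t(Flat) = 3.3528, t(Volatile) = 3.0248, t(Recovery) = 3.3285.
Expected months from Volatile to Bear: 3.0248.

3.0248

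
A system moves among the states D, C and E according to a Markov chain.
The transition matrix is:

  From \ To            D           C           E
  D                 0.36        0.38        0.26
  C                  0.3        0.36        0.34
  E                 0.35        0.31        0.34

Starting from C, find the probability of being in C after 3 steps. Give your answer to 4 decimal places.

Propagate the distribution vector 3 steps from C.
After 0 steps: (0.0000, 1.0000, 0.0000)
After 1 step: (0.3000, 0.3600, 0.3400)
After 2 steps: (0.3350, 0.3490, 0.3160)
After 3 steps: (0.3359, 0.3509, 0.3132)
P(in C after 3 steps) = 0.3509

0.3509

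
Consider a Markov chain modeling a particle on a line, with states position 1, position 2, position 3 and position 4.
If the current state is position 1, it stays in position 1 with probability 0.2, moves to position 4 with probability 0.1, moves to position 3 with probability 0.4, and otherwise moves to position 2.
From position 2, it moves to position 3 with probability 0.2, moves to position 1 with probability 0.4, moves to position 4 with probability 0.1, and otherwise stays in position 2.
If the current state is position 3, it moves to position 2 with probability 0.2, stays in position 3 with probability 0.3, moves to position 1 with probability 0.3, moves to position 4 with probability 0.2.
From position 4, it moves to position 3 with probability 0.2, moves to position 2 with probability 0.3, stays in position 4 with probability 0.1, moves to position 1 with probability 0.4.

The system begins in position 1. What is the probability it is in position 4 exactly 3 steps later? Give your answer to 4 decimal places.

Propagate the distribution vector 3 steps from position 1.
After 0 steps: (1.0000, 0.0000, 0.0000, 0.0000)
After 1 step: (0.2000, 0.3000, 0.4000, 0.1000)
After 2 steps: (0.3200, 0.2600, 0.2800, 0.1400)
After 3 steps: (0.3080, 0.2720, 0.2920, 0.1280)
P(in position 4 after 3 steps) = 0.1280

0.1280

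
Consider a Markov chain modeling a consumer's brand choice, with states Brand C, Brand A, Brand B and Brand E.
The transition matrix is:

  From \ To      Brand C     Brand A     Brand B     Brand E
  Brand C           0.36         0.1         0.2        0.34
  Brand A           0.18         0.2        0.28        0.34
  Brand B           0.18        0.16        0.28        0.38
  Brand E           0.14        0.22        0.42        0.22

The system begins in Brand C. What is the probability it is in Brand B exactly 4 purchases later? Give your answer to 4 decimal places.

Propagate the distribution vector 4 purchases from Brand C.
After 0 purchases: (1.0000, 0.0000, 0.0000, 0.0000)
After 1 purchase: (0.3600, 0.1000, 0.2000, 0.3400)
After 2 purchases: (0.2312, 0.1628, 0.2988, 0.3072)
After 3 purchases: (0.2093, 0.1711, 0.3045, 0.3151)
After 4 purchases: (0.2051, 0.1732, 0.3074, 0.3144)
P(in Brand B after 4 purchases) = 0.3074

0.3074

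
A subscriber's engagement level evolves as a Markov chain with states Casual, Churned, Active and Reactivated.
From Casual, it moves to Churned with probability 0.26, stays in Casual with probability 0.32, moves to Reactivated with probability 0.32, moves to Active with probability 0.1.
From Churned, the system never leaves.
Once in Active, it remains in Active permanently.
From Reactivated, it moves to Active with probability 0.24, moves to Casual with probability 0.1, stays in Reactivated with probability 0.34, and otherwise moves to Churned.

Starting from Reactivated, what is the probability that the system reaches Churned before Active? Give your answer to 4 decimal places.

0.5845

Let h(s) be the probability of absorption at Churned starting from transient state s. Then h(Churned) = 1 and h(Active) = 0. By first-step analysis:
h(Casual) = 0.32·h(Casual) + 0.26·1 + 0.1·0 + 0.32·h(Reactivated)
h(Reactivated) = 0.1·h(Casual) + 0.32·1 + 0.24·0 + 0.34·h(Reactivated)
Solving: h(Casual) = 0.6574, h(Reactivated) = 0.5845.
Starting from Reactivated, the probability is 0.5845.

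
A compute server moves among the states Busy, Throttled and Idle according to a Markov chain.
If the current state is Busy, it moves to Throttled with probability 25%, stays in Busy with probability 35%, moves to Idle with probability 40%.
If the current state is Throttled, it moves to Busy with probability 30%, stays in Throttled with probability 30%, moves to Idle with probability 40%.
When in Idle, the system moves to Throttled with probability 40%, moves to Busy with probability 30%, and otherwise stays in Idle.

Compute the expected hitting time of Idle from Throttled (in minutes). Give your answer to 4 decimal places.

Let t(s) be the expected number of minutes to first reach Idle from state s, with t(Idle) = 0. Conditioning on the first minute:
t(Busy) = 1 + 0.35·t(Busy) + 0.25·t(Throttled)
t(Throttled) = 1 + 0.3·t(Busy) + 0.3·t(Throttled)
Solving: t(Busy) = 2.5000, t(Throttled) = 2.5000.
Expected minutes from Throttled to Idle: 2.5000.

2.5000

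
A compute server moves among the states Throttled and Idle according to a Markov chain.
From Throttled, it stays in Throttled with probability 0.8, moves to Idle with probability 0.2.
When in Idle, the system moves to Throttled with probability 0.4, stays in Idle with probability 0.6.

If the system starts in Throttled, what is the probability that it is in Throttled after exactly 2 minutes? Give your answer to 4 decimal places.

Sum over the intermediate state after 1 minute:
P = P(Throttled→Throttled)·P(Throttled→Throttled) + P(Throttled→Idle)·P(Idle→Throttled)
  = 0.8×0.8 + 0.2×0.4
  = 0.6400 + 0.0800 = 0.7200

0.7200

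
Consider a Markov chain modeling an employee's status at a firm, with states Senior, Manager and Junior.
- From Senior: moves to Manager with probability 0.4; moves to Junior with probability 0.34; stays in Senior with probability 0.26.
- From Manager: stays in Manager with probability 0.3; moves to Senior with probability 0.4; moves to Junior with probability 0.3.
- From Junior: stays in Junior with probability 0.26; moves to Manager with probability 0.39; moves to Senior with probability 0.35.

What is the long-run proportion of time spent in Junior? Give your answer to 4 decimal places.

0.3014

Let the stationary distribution be π with π = πP and π_1 + π_2 + π_3 = 1.
π_1 = 0.26·π_1 + 0.4·π_2 + 0.35·π_3
π_2 = 0.4·π_1 + 0.3·π_2 + 0.39·π_3
Solving with the normalization constraint gives π = (0.3377, 0.3609, 0.3014).
So the stationary probability of Junior is 0.3014.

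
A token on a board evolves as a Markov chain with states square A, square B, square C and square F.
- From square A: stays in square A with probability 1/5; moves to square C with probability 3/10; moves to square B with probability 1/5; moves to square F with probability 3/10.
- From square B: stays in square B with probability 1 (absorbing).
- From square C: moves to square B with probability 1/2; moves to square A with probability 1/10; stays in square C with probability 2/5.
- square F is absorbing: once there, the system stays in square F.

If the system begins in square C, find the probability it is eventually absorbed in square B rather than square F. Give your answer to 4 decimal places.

Let h(s) be the probability of absorption at square B starting from transient state s. Then h(square B) = 1 and h(square F) = 0. By first-step analysis:
h(square A) = 0.2·h(square A) + 0.2·1 + 0.3·h(square C) + 0.3·0
h(square C) = 0.1·h(square A) + 0.5·1 + 0.4·h(square C)
Solving: h(square A) = 0.6000, h(square C) = 0.9333.
Starting from square C, the probability is 0.9333.

0.9333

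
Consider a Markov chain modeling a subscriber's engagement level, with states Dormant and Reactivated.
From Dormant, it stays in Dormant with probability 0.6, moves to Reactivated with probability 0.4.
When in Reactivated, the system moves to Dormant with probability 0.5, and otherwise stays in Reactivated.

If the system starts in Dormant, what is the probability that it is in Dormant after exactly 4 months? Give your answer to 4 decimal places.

0.5556

Propagate the distribution vector 4 months from Dormant.
After 0 months: (1.0000, 0.0000)
After 1 month: (0.6000, 0.4000)
After 2 months: (0.5600, 0.4400)
After 3 months: (0.5560, 0.4440)
After 4 months: (0.5556, 0.4444)
P(in Dormant after 4 months) = 0.5556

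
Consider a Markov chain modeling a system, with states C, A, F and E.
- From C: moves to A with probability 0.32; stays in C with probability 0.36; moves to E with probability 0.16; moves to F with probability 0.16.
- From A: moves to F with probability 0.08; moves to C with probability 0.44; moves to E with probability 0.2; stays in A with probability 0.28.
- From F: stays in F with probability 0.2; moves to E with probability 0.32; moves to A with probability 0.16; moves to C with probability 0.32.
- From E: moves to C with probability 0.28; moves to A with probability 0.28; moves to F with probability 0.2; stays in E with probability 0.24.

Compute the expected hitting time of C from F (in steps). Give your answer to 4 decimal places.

Let t(s) be the expected number of steps to first reach C from state s, with t(C) = 0. Conditioning on the first step:
t(A) = 1 + 0.28·t(A) + 0.08·t(F) + 0.2·t(E)
t(F) = 1 + 0.16·t(A) + 0.2·t(F) + 0.32·t(E)
t(E) = 1 + 0.28·t(A) + 0.2·t(F) + 0.24·t(E)
Solving: t(A) = 2.5663, t(F) = 2.9816, t(E) = 3.0459.
Expected steps from F to C: 2.9816.

2.9816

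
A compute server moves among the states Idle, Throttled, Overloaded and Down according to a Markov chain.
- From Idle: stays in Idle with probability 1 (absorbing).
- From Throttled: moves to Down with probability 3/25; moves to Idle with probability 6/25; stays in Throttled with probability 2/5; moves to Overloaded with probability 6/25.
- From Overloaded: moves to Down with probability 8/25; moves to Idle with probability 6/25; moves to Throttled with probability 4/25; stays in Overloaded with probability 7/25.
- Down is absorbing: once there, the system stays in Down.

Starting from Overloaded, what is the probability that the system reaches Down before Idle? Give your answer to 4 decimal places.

0.5366

Let h(s) be the probability of absorption at Down starting from transient state s. Then h(Down) = 1 and h(Idle) = 0. By first-step analysis:
h(Throttled) = 0.24·0 + 0.4·h(Throttled) + 0.24·h(Overloaded) + 0.12·1
h(Overloaded) = 0.24·0 + 0.16·h(Throttled) + 0.28·h(Overloaded) + 0.32·1
Solving: h(Throttled) = 0.4146, h(Overloaded) = 0.5366.
Starting from Overloaded, the probability is 0.5366.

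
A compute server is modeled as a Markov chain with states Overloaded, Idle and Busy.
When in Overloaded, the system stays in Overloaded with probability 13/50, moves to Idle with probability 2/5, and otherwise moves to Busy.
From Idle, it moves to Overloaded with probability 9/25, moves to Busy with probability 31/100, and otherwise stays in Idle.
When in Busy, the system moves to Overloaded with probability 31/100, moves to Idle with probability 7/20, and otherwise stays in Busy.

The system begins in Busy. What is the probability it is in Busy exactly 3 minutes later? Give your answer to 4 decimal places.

0.3292

Propagate the distribution vector 3 minutes from Busy.
After 0 minutes: (0.0000, 0.0000, 1.0000)
After 1 minute: (0.3100, 0.3500, 0.3400)
After 2 minutes: (0.3120, 0.3585, 0.3295)
After 3 minutes: (0.3123, 0.3584, 0.3292)
P(in Busy after 3 minutes) = 0.3292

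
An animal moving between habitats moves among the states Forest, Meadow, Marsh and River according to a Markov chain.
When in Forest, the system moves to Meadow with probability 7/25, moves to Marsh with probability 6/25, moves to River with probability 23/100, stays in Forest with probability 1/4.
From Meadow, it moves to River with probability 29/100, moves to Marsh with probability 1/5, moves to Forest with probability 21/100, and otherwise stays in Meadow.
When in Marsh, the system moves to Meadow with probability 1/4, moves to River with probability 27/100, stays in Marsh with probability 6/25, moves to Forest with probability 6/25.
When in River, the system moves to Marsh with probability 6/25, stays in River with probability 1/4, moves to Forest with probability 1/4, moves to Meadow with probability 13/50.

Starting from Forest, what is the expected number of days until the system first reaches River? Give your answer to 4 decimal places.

Let t(s) be the expected number of days to first reach River from state s, with t(River) = 0. Conditioning on the first day:
t(Forest) = 1 + 0.25·t(Forest) + 0.28·t(Meadow) + 0.24·t(Marsh)
t(Meadow) = 1 + 0.21·t(Forest) + 0.3·t(Meadow) + 0.2·t(Marsh)
t(Marsh) = 1 + 0.24·t(Forest) + 0.25·t(Meadow) + 0.24·t(Marsh)
Solving: t(Forest) = 3.9081, t(Meadow) = 3.6750, t(Marsh) = 3.7588.
Expected days from Forest to River: 3.9081.

3.9081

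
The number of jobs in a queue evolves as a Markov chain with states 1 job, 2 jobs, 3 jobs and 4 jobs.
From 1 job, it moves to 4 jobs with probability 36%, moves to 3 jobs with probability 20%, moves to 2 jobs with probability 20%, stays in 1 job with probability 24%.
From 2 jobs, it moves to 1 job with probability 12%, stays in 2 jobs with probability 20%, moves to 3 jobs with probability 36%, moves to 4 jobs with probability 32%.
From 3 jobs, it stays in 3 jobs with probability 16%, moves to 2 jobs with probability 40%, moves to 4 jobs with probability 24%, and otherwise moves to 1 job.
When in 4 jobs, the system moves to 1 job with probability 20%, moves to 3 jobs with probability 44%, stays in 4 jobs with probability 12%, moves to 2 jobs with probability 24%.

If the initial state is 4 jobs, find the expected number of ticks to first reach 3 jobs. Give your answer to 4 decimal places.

Let t(s) be the expected number of ticks to first reach 3 jobs from state s, with t(3 jobs) = 0. Conditioning on the first tick:
t(1 job) = 1 + 0.24·t(1 job) + 0.2·t(2 jobs) + 0.36·t(4 jobs)
t(2 jobs) = 1 + 0.12·t(1 job) + 0.2·t(2 jobs) + 0.32·t(4 jobs)
t(4 jobs) = 1 + 0.2·t(1 job) + 0.24·t(2 jobs) + 0.12·t(4 jobs)
Solving: t(1 job) = 3.3128, t(2 jobs) = 2.8091, t(4 jobs) = 2.6554.
Expected ticks from 4 jobs to 3 jobs: 2.6554.

2.6554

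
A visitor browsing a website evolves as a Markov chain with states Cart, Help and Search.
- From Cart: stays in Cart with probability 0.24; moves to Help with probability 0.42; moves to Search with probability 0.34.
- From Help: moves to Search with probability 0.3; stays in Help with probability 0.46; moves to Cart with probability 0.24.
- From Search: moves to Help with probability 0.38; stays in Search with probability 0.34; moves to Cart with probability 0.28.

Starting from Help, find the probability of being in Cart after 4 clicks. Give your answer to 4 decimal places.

0.2529

Propagate the distribution vector 4 clicks from Help.
After 0 clicks: (0.0000, 1.0000, 0.0000)
After 1 click: (0.2400, 0.4600, 0.3000)
After 2 clicks: (0.2520, 0.4264, 0.3216)
After 3 clicks: (0.2529, 0.4242, 0.3229)
After 4 clicks: (0.2529, 0.4240, 0.3230)
P(in Cart after 4 clicks) = 0.2529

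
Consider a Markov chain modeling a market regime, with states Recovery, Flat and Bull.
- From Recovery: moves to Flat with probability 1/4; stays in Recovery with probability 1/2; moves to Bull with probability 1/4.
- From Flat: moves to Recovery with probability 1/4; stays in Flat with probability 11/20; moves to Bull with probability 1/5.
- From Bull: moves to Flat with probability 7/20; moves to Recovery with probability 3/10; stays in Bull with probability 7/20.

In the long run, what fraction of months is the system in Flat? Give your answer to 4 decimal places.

0.3937

Let the stationary distribution be π with π = πP and π_1 + π_2 + π_3 = 1.
π_1 = 0.5·π_1 + 0.25·π_2 + 0.3·π_3
π_2 = 0.25·π_1 + 0.55·π_2 + 0.35·π_3
Solving with the normalization constraint gives π = (0.3504, 0.3937, 0.2559).
So the stationary probability of Flat is 0.3937.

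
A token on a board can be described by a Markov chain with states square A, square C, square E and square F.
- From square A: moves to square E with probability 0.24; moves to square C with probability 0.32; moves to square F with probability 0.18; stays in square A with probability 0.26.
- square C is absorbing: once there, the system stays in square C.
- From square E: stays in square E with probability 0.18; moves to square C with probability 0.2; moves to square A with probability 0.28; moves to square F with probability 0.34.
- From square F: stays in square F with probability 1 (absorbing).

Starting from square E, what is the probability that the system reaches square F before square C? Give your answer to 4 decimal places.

Let h(s) be the probability of absorption at square F starting from transient state s. Then h(square F) = 1 and h(square C) = 0. By first-step analysis:
h(square A) = 0.26·h(square A) + 0.32·0 + 0.24·h(square E) + 0.18·1
h(square E) = 0.28·h(square A) + 0.2·0 + 0.18·h(square E) + 0.34·1
Solving: h(square A) = 0.4248, h(square E) = 0.5597.
Starting from square E, the probability is 0.5597.

0.5597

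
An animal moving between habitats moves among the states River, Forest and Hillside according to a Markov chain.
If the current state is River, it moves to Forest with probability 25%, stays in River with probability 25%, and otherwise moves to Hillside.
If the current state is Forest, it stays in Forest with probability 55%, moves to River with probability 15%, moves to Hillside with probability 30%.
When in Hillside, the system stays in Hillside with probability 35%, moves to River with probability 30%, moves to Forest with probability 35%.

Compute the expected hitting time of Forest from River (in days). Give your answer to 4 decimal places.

3.4074

Let t(s) be the expected number of days to first reach Forest from state s, with t(Forest) = 0. Conditioning on the first day:
t(River) = 1 + 0.25·t(River) + 0.5·t(Hillside)
t(Hillside) = 1 + 0.3·t(River) + 0.35·t(Hillside)
Solving: t(River) = 3.4074, t(Hillside) = 3.1111.
Expected days from River to Forest: 3.4074.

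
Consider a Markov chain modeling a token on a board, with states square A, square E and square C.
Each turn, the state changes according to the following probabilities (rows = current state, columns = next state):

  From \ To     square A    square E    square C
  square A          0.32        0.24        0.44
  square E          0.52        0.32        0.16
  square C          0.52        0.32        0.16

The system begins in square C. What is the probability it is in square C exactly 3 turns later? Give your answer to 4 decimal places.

0.2765

Propagate the distribution vector 3 turns from square C.
After 0 turns: (0.0000, 0.0000, 1.0000)
After 1 turn: (0.5200, 0.3200, 0.1600)
After 2 turns: (0.4160, 0.2784, 0.3056)
After 3 turns: (0.4368, 0.2867, 0.2765)
P(in square C after 3 turns) = 0.2765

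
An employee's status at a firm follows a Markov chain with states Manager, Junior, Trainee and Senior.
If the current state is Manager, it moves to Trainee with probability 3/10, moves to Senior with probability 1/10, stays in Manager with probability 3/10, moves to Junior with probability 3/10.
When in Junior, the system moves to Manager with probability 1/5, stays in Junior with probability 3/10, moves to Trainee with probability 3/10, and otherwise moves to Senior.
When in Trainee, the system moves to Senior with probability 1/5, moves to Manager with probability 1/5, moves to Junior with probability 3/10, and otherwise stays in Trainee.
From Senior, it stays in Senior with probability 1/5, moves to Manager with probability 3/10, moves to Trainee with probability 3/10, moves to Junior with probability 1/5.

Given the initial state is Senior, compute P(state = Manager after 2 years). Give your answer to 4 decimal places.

Propagate the distribution vector 2 years from Senior.
After 0 years: (0.0000, 0.0000, 0.0000, 1.0000)
After 1 year: (0.3000, 0.2000, 0.3000, 0.2000)
After 2 years: (0.2500, 0.2800, 0.3000, 0.1700)
P(in Manager after 2 years) = 0.2500

0.2500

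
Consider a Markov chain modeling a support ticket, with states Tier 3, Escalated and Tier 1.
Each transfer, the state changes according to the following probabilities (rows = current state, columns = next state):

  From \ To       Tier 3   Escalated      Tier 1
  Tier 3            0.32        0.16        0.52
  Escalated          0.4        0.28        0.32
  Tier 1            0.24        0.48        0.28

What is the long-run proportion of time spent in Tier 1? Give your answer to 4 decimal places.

0.3684

Let the stationary distribution be π with π = πP and π_1 + π_2 + π_3 = 1.
π_1 = 0.32·π_1 + 0.4·π_2 + 0.24·π_3
π_2 = 0.16·π_1 + 0.28·π_2 + 0.48·π_3
Solving with the normalization constraint gives π = (0.3158, 0.3158, 0.3684).
So the stationary probability of Tier 1 is 0.3684.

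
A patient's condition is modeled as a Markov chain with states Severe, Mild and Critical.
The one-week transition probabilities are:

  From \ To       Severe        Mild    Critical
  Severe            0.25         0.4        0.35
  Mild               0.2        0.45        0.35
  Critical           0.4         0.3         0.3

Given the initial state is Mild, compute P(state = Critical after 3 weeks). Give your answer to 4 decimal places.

0.3334

Propagate the distribution vector 3 weeks from Mild.
After 0 weeks: (0.0000, 1.0000, 0.0000)
After 1 week: (0.2000, 0.4500, 0.3500)
After 2 weeks: (0.2800, 0.3875, 0.3325)
After 3 weeks: (0.2805, 0.3861, 0.3334)
P(in Critical after 3 weeks) = 0.3334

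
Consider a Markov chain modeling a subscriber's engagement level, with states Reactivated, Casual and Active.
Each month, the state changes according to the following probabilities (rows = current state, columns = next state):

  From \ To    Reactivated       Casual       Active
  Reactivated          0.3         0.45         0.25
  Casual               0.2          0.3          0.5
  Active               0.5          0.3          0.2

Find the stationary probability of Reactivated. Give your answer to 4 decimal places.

Let the stationary distribution be π with π = πP and π_1 + π_2 + π_3 = 1.
π_1 = 0.3·π_1 + 0.2·π_2 + 0.5·π_3
π_2 = 0.45·π_1 + 0.3·π_2 + 0.3·π_3
Solving with the normalization constraint gives π = (0.3293, 0.3494, 0.3213).
So the stationary probability of Reactivated is 0.3293.

0.3293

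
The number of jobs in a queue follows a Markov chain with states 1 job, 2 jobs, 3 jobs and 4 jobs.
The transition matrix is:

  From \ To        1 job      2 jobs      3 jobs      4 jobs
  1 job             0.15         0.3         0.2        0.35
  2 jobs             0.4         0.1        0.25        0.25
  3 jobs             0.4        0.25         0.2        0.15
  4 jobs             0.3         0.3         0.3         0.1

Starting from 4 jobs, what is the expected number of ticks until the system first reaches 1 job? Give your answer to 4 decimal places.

2.8564

Let t(s) be the expected number of ticks to first reach 1 job from state s, with t(1 job) = 0. Conditioning on the first tick:
t(2 jobs) = 1 + 0.1·t(2 jobs) + 0.25·t(3 jobs) + 0.25·t(4 jobs)
t(3 jobs) = 1 + 0.25·t(2 jobs) + 0.2·t(3 jobs) + 0.15·t(4 jobs)
t(4 jobs) = 1 + 0.3·t(2 jobs) + 0.3·t(3 jobs) + 0.1·t(4 jobs)
Solving: t(2 jobs) = 2.6287, t(3 jobs) = 2.6070, t(4 jobs) = 2.8564.
Expected ticks from 4 jobs to 1 job: 2.8564.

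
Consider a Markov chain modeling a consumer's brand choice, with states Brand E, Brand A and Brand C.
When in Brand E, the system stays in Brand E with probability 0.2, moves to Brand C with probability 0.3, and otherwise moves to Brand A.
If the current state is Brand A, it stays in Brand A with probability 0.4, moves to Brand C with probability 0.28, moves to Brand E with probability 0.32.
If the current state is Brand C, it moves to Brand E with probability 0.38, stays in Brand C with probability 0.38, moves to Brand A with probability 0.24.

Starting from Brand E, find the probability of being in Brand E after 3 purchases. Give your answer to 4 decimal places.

0.3012

Propagate the distribution vector 3 purchases from Brand E.
After 0 purchases: (1.0000, 0.0000, 0.0000)
After 1 purchase: (0.2000, 0.5000, 0.3000)
After 2 purchases: (0.3140, 0.3720, 0.3140)
After 3 purchases: (0.3012, 0.3812, 0.3177)
P(in Brand E after 3 purchases) = 0.3012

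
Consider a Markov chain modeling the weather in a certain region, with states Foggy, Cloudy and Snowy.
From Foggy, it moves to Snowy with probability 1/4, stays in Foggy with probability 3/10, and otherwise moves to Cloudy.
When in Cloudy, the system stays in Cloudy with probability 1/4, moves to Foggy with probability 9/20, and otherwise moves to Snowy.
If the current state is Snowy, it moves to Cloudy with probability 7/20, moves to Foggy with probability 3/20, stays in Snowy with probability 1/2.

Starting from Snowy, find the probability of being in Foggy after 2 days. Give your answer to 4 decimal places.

0.2775

Sum over the intermediate state after 1 day:
P = P(Snowy→Foggy)·P(Foggy→Foggy) + P(Snowy→Cloudy)·P(Cloudy→Foggy) + P(Snowy→Snowy)·P(Snowy→Foggy)
  = 0.15×0.3 + 0.35×0.45 + 0.5×0.15
  = 0.0450 + 0.1575 + 0.0750 = 0.2775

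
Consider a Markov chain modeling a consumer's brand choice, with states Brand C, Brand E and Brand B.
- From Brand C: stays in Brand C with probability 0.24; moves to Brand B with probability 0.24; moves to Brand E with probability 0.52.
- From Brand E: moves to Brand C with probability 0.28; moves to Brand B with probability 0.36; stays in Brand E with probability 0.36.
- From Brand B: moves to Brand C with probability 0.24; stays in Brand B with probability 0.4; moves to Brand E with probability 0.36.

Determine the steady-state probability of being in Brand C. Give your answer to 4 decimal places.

0.2560

Let the stationary distribution be π with π = πP and π_1 + π_2 + π_3 = 1.
π_1 = 0.24·π_1 + 0.28·π_2 + 0.24·π_3
π_2 = 0.52·π_1 + 0.36·π_2 + 0.36·π_3
Solving with the normalization constraint gives π = (0.2560, 0.4010, 0.3430).
So the stationary probability of Brand C is 0.2560.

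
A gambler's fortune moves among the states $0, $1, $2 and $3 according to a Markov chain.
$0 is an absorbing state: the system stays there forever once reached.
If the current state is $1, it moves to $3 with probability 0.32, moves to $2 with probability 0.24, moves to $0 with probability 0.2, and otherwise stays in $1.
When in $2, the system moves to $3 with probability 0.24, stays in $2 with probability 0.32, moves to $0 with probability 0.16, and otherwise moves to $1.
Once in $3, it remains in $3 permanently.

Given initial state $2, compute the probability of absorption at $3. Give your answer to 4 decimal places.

0.6050

Let h(s) be the probability of absorption at $3 starting from transient state s. Then h($3) = 1 and h($0) = 0. By first-step analysis:
h($1) = 0.2·0 + 0.24·h($1) + 0.24·h($2) + 0.32·1
h($2) = 0.16·0 + 0.28·h($1) + 0.32·h($2) + 0.24·1
Solving: h($1) = 0.6121, h($2) = 0.6050.
Starting from $2, the probability is 0.6050.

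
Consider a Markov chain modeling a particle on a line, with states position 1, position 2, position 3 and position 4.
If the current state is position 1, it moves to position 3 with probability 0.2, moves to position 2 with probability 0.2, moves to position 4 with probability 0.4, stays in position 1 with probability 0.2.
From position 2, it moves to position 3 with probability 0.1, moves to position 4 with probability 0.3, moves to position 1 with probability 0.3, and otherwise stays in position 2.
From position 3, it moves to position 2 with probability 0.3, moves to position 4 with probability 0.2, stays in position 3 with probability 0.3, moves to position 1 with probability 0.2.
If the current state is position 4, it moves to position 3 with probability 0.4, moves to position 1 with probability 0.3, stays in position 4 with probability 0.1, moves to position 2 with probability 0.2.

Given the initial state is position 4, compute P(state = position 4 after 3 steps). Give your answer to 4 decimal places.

Propagate the distribution vector 3 steps from position 4.
After 0 steps: (0.0000, 0.0000, 0.0000, 1.0000)
After 1 step: (0.3000, 0.2000, 0.4000, 0.1000)
After 2 steps: (0.2300, 0.2600, 0.2400, 0.2700)
After 3 steps: (0.2530, 0.2500, 0.2520, 0.2450)
P(in position 4 after 3 steps) = 0.2450

0.2450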